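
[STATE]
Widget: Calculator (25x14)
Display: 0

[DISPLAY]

                        0
┌───┬───┬───┬───┐        
│ 7 │ 8 │ 9 │ ÷ │        
├───┼───┼───┼───┤        
│ 4 │ 5 │ 6 │ × │        
├───┼───┼───┼───┤        
│ 1 │ 2 │ 3 │ - │        
├───┼───┼───┼───┤        
│ 0 │ . │ = │ + │        
├───┼───┼───┼───┤        
│ C │ MC│ MR│ M+│        
└───┴───┴───┴───┘        
                         
                         


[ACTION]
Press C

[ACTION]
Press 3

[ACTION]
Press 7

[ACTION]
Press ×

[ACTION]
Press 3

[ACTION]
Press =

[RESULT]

                      111
┌───┬───┬───┬───┐        
│ 7 │ 8 │ 9 │ ÷ │        
├───┼───┼───┼───┤        
│ 4 │ 5 │ 6 │ × │        
├───┼───┼───┼───┤        
│ 1 │ 2 │ 3 │ - │        
├───┼───┼───┼───┤        
│ 0 │ . │ = │ + │        
├───┼───┼───┼───┤        
│ C │ MC│ MR│ M+│        
└───┴───┴───┴───┘        
                         
                         


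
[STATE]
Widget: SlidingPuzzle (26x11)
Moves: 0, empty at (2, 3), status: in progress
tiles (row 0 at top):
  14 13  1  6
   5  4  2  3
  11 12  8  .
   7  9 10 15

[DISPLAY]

┌────┬────┬────┬────┐     
│ 14 │ 13 │  1 │  6 │     
├────┼────┼────┼────┤     
│  5 │  4 │  2 │  3 │     
├────┼────┼────┼────┤     
│ 11 │ 12 │  8 │    │     
├────┼────┼────┼────┤     
│  7 │  9 │ 10 │ 15 │     
└────┴────┴────┴────┘     
Moves: 0                  
                          


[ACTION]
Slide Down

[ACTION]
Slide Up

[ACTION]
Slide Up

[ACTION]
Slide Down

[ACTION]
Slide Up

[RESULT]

┌────┬────┬────┬────┐     
│ 14 │ 13 │  1 │  6 │     
├────┼────┼────┼────┤     
│  5 │  4 │  2 │  3 │     
├────┼────┼────┼────┤     
│ 11 │ 12 │  8 │ 15 │     
├────┼────┼────┼────┤     
│  7 │  9 │ 10 │    │     
└────┴────┴────┴────┘     
Moves: 5                  
                          


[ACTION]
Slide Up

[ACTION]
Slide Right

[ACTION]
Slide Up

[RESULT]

┌────┬────┬────┬────┐     
│ 14 │ 13 │  1 │  6 │     
├────┼────┼────┼────┤     
│  5 │  4 │  2 │  3 │     
├────┼────┼────┼────┤     
│ 11 │ 12 │  8 │ 15 │     
├────┼────┼────┼────┤     
│  7 │  9 │    │ 10 │     
└────┴────┴────┴────┘     
Moves: 6                  
                          


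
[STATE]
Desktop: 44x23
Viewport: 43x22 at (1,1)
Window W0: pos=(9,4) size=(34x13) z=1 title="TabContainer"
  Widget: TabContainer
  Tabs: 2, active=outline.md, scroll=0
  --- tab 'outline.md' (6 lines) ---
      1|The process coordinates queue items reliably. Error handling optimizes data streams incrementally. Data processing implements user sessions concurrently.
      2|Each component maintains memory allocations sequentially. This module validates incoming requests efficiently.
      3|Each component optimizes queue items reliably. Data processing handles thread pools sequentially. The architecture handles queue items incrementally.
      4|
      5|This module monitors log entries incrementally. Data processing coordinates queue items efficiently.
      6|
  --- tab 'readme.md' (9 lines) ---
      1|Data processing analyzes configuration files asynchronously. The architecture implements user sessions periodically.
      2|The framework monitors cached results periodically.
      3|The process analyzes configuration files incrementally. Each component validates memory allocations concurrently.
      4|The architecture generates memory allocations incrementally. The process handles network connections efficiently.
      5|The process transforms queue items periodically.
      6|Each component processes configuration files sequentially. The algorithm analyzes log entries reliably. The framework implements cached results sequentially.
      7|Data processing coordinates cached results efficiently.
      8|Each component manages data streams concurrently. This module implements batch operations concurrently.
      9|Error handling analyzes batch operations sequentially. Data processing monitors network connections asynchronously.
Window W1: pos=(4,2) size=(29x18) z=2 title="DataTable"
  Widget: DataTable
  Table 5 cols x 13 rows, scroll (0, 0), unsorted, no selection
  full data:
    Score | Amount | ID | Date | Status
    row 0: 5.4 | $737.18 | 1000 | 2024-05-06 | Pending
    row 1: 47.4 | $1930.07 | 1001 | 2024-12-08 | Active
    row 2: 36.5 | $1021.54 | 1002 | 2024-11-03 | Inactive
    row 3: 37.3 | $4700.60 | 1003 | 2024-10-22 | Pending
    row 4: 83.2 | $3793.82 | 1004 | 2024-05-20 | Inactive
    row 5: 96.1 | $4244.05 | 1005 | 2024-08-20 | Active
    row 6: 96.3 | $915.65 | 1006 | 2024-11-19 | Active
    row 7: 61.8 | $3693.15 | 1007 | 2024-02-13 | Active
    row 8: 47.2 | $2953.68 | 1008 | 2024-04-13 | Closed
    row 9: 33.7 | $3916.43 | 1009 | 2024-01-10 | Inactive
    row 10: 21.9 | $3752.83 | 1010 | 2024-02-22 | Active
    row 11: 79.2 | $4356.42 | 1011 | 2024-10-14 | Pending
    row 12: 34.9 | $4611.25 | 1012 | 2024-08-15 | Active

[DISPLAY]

                                           
   ┏━━━━━━━━━━━━━━━━━━━━━━━━━━━┓           
   ┃ DataTable                 ┃           
   ┠───────────────────────────┨━━━━━━━━━┓ 
   ┃Score│Amount  │ID  │Date   ┃         ┃ 
   ┃─────┼────────┼────┼───────┃─────────┨ 
   ┃5.4  │$737.18 │1000│2024-05┃         ┃ 
   ┃47.4 │$1930.07│1001│2024-12┃─────────┃ 
   ┃36.5 │$1021.54│1002│2024-11┃ queue it┃ 
   ┃37.3 │$4700.60│1003│2024-10┃s memory ┃ 
   ┃83.2 │$3793.82│1004│2024-05┃s queue i┃ 
   ┃96.1 │$4244.05│1005│2024-08┃         ┃ 
   ┃96.3 │$915.65 │1006│2024-11┃g entries┃ 
   ┃61.8 │$3693.15│1007│2024-02┃         ┃ 
   ┃47.2 │$2953.68│1008│2024-04┃         ┃ 
   ┃33.7 │$3916.43│1009│2024-01┃━━━━━━━━━┛ 
   ┃21.9 │$3752.83│1010│2024-02┃           
   ┃79.2 │$4356.42│1011│2024-10┃           
   ┗━━━━━━━━━━━━━━━━━━━━━━━━━━━┛           
                                           
                                           
                                           


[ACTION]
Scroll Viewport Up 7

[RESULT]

                                           
                                           
   ┏━━━━━━━━━━━━━━━━━━━━━━━━━━━┓           
   ┃ DataTable                 ┃           
   ┠───────────────────────────┨━━━━━━━━━┓ 
   ┃Score│Amount  │ID  │Date   ┃         ┃ 
   ┃─────┼────────┼────┼───────┃─────────┨ 
   ┃5.4  │$737.18 │1000│2024-05┃         ┃ 
   ┃47.4 │$1930.07│1001│2024-12┃─────────┃ 
   ┃36.5 │$1021.54│1002│2024-11┃ queue it┃ 
   ┃37.3 │$4700.60│1003│2024-10┃s memory ┃ 
   ┃83.2 │$3793.82│1004│2024-05┃s queue i┃ 
   ┃96.1 │$4244.05│1005│2024-08┃         ┃ 
   ┃96.3 │$915.65 │1006│2024-11┃g entries┃ 
   ┃61.8 │$3693.15│1007│2024-02┃         ┃ 
   ┃47.2 │$2953.68│1008│2024-04┃         ┃ 
   ┃33.7 │$3916.43│1009│2024-01┃━━━━━━━━━┛ 
   ┃21.9 │$3752.83│1010│2024-02┃           
   ┃79.2 │$4356.42│1011│2024-10┃           
   ┗━━━━━━━━━━━━━━━━━━━━━━━━━━━┛           
                                           
                                           


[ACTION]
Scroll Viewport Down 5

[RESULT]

                                           
   ┏━━━━━━━━━━━━━━━━━━━━━━━━━━━┓           
   ┃ DataTable                 ┃           
   ┠───────────────────────────┨━━━━━━━━━┓ 
   ┃Score│Amount  │ID  │Date   ┃         ┃ 
   ┃─────┼────────┼────┼───────┃─────────┨ 
   ┃5.4  │$737.18 │1000│2024-05┃         ┃ 
   ┃47.4 │$1930.07│1001│2024-12┃─────────┃ 
   ┃36.5 │$1021.54│1002│2024-11┃ queue it┃ 
   ┃37.3 │$4700.60│1003│2024-10┃s memory ┃ 
   ┃83.2 │$3793.82│1004│2024-05┃s queue i┃ 
   ┃96.1 │$4244.05│1005│2024-08┃         ┃ 
   ┃96.3 │$915.65 │1006│2024-11┃g entries┃ 
   ┃61.8 │$3693.15│1007│2024-02┃         ┃ 
   ┃47.2 │$2953.68│1008│2024-04┃         ┃ 
   ┃33.7 │$3916.43│1009│2024-01┃━━━━━━━━━┛ 
   ┃21.9 │$3752.83│1010│2024-02┃           
   ┃79.2 │$4356.42│1011│2024-10┃           
   ┗━━━━━━━━━━━━━━━━━━━━━━━━━━━┛           
                                           
                                           
                                           


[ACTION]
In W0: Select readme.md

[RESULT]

                                           
   ┏━━━━━━━━━━━━━━━━━━━━━━━━━━━┓           
   ┃ DataTable                 ┃           
   ┠───────────────────────────┨━━━━━━━━━┓ 
   ┃Score│Amount  │ID  │Date   ┃         ┃ 
   ┃─────┼────────┼────┼───────┃─────────┨ 
   ┃5.4  │$737.18 │1000│2024-05┃]        ┃ 
   ┃47.4 │$1930.07│1001│2024-12┃─────────┃ 
   ┃36.5 │$1021.54│1002│2024-11┃s configu┃ 
   ┃37.3 │$4700.60│1003│2024-10┃cached re┃ 
   ┃83.2 │$3793.82│1004│2024-05┃nfigurati┃ 
   ┃96.1 │$4244.05│1005│2024-08┃tes memor┃ 
   ┃96.3 │$915.65 │1006│2024-11┃queue ite┃ 
   ┃61.8 │$3693.15│1007│2024-02┃s configu┃ 
   ┃47.2 │$2953.68│1008│2024-04┃ates cach┃ 
   ┃33.7 │$3916.43│1009│2024-01┃━━━━━━━━━┛ 
   ┃21.9 │$3752.83│1010│2024-02┃           
   ┃79.2 │$4356.42│1011│2024-10┃           
   ┗━━━━━━━━━━━━━━━━━━━━━━━━━━━┛           
                                           
                                           
                                           


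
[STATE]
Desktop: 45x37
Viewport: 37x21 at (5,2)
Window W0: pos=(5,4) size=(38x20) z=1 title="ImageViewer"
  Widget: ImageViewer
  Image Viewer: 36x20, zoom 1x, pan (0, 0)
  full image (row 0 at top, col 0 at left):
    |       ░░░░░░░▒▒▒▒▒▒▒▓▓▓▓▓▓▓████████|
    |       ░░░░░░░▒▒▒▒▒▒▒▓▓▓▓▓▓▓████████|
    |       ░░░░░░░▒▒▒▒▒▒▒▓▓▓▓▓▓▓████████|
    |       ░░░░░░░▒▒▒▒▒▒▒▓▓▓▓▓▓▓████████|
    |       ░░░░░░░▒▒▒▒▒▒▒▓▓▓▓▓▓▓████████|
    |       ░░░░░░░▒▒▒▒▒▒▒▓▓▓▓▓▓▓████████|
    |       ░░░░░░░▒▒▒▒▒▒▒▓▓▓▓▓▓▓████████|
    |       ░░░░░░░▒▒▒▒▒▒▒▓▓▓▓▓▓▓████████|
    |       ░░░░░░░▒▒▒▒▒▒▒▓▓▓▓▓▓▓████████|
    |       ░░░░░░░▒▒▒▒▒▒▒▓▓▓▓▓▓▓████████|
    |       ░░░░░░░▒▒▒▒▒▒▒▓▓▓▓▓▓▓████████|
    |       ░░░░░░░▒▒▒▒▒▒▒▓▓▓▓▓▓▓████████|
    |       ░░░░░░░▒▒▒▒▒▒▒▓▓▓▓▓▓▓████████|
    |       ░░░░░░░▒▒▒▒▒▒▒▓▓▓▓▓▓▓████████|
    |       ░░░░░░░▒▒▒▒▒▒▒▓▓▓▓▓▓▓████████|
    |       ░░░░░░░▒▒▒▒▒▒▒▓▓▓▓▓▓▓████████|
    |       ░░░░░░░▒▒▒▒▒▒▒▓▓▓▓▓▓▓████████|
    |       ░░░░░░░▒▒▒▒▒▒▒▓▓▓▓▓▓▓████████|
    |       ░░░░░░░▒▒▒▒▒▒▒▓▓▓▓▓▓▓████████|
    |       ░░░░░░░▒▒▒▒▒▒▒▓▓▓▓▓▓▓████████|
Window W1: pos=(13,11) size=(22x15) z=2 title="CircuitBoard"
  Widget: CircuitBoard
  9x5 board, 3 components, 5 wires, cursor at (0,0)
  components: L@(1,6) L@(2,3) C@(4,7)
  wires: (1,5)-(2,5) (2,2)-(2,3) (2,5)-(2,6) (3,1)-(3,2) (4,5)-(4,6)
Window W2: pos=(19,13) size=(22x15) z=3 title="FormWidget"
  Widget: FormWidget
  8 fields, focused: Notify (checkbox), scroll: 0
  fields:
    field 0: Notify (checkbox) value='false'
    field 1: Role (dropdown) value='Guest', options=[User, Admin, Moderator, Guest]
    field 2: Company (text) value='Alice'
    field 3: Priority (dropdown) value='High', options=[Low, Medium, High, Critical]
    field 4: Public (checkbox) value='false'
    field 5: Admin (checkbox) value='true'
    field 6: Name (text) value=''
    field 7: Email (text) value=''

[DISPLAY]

                                     
                                     
┏━━━━━━━━━━━━━━━━━━━━━━━━━━━━━━━━━━━━
┃ ImageViewer                        
┠────────────────────────────────────
┃       ░░░░░░░▒▒▒▒▒▒▒▓▓▓▓▓▓▓████████
┃       ░░░░░░░▒▒▒▒▒▒▒▓▓▓▓▓▓▓████████
┃       ░░░░░░░▒▒▒▒▒▒▒▓▓▓▓▓▓▓████████
┃       ░░░░░░░▒▒▒▒▒▒▒▓▓▓▓▓▓▓████████
┃       ┏━━━━━━━━━━━━━━━━━━━━┓███████
┃       ┃ CircuitBoard       ┃███████
┃       ┠─────┏━━━━━━━━━━━━━━━━━━━━┓█
┃       ┃   0 ┃ FormWidget         ┃█
┃       ┃0  [.┠────────────────────┨█
┃       ┃     ┃> Notify:     [ ]   ┃█
┃       ┃1    ┃  Role:       [Gue▼]┃█
┃       ┃     ┃  Company:    [Alic]┃█
┃       ┃2    ┃  Priority:   [Hig▼]┃█
┃       ┃     ┃  Public:     [ ]   ┃█
┃       ┃3    ┃  Admin:      [x]   ┃█
┃       ┃     ┃  Name:       [    ]┃█


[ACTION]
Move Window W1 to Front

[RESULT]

                                     
                                     
┏━━━━━━━━━━━━━━━━━━━━━━━━━━━━━━━━━━━━
┃ ImageViewer                        
┠────────────────────────────────────
┃       ░░░░░░░▒▒▒▒▒▒▒▓▓▓▓▓▓▓████████
┃       ░░░░░░░▒▒▒▒▒▒▒▓▓▓▓▓▓▓████████
┃       ░░░░░░░▒▒▒▒▒▒▒▓▓▓▓▓▓▓████████
┃       ░░░░░░░▒▒▒▒▒▒▒▓▓▓▓▓▓▓████████
┃       ┏━━━━━━━━━━━━━━━━━━━━┓███████
┃       ┃ CircuitBoard       ┃███████
┃       ┠────────────────────┨━━━━━┓█
┃       ┃   0 1 2 3 4 5 6 7 8┃     ┃█
┃       ┃0  [.]              ┃─────┨█
┃       ┃                    ┃ ]   ┃█
┃       ┃1                   ┃Gue▼]┃█
┃       ┃                    ┃Alic]┃█
┃       ┃2           · ─ L   ┃Hig▼]┃█
┃       ┃                    ┃ ]   ┃█
┃       ┃3       · ─ ·       ┃x]   ┃█
┃       ┃                    ┃    ]┃█


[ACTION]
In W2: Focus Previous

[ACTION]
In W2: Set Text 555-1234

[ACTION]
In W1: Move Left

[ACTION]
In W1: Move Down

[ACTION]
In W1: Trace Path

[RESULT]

                                     
                                     
┏━━━━━━━━━━━━━━━━━━━━━━━━━━━━━━━━━━━━
┃ ImageViewer                        
┠────────────────────────────────────
┃       ░░░░░░░▒▒▒▒▒▒▒▓▓▓▓▓▓▓████████
┃       ░░░░░░░▒▒▒▒▒▒▒▓▓▓▓▓▓▓████████
┃       ░░░░░░░▒▒▒▒▒▒▒▓▓▓▓▓▓▓████████
┃       ░░░░░░░▒▒▒▒▒▒▒▓▓▓▓▓▓▓████████
┃       ┏━━━━━━━━━━━━━━━━━━━━┓███████
┃       ┃ CircuitBoard       ┃███████
┃       ┠────────────────────┨━━━━━┓█
┃       ┃   0 1 2 3 4 5 6 7 8┃     ┃█
┃       ┃0                   ┃─────┨█
┃       ┃                    ┃ ]   ┃█
┃       ┃1  [.]              ┃Gue▼]┃█
┃       ┃                    ┃Alic]┃█
┃       ┃2           · ─ L   ┃Hig▼]┃█
┃       ┃                    ┃ ]   ┃█
┃       ┃3       · ─ ·       ┃x]   ┃█
┃       ┃                    ┃    ]┃█


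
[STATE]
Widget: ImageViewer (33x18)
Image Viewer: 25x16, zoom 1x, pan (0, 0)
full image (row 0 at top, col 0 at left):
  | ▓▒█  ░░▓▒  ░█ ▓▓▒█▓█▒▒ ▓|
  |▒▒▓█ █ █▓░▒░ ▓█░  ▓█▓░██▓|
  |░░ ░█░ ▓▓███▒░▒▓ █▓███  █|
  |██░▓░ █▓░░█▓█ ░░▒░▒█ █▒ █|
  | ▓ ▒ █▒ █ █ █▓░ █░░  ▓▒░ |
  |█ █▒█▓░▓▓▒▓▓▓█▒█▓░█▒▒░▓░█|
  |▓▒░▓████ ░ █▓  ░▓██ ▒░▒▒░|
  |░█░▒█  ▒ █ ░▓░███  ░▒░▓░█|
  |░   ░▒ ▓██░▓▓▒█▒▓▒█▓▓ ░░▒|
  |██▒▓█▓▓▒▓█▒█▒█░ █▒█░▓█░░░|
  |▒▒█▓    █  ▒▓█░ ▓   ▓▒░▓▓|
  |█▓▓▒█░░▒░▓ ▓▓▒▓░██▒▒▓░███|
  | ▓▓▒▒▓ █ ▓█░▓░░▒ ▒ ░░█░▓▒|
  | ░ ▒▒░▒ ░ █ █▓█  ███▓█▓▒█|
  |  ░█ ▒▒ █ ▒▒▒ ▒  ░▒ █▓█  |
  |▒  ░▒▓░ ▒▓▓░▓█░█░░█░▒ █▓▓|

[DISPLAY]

 ▓▒█  ░░▓▒  ░█ ▓▓▒█▓█▒▒ ▓        
▒▒▓█ █ █▓░▒░ ▓█░  ▓█▓░██▓        
░░ ░█░ ▓▓███▒░▒▓ █▓███  █        
██░▓░ █▓░░█▓█ ░░▒░▒█ █▒ █        
 ▓ ▒ █▒ █ █ █▓░ █░░  ▓▒░         
█ █▒█▓░▓▓▒▓▓▓█▒█▓░█▒▒░▓░█        
▓▒░▓████ ░ █▓  ░▓██ ▒░▒▒░        
░█░▒█  ▒ █ ░▓░███  ░▒░▓░█        
░   ░▒ ▓██░▓▓▒█▒▓▒█▓▓ ░░▒        
██▒▓█▓▓▒▓█▒█▒█░ █▒█░▓█░░░        
▒▒█▓    █  ▒▓█░ ▓   ▓▒░▓▓        
█▓▓▒█░░▒░▓ ▓▓▒▓░██▒▒▓░███        
 ▓▓▒▒▓ █ ▓█░▓░░▒ ▒ ░░█░▓▒        
 ░ ▒▒░▒ ░ █ █▓█  ███▓█▓▒█        
  ░█ ▒▒ █ ▒▒▒ ▒  ░▒ █▓█          
▒  ░▒▓░ ▒▓▓░▓█░█░░█░▒ █▓▓        
                                 
                                 


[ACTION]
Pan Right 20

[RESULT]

█▒▒ ▓                            
▓░██▓                            
██  █                            
 █▒ █                            
 ▓▒░                             
▒░▓░█                            
▒░▒▒░                            
▒░▓░█                            
▓ ░░▒                            
▓█░░░                            
▓▒░▓▓                            
▓░███                            
░█░▓▒                            
▓█▓▒█                            
█▓█                              
▒ █▓▓                            
                                 
                                 


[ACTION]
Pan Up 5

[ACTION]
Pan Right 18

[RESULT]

                                 
                                 
                                 
                                 
                                 
                                 
                                 
                                 
                                 
                                 
                                 
                                 
                                 
                                 
                                 
                                 
                                 
                                 


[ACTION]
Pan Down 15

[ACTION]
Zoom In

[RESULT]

░░▒▒░░▓▓░░██                     
▓▓▓▓  ░░░░▒▒                     
▓▓▓▓  ░░░░▒▒                     
░░▓▓██░░░░░░                     
░░▓▓██░░░░░░                     
  ▓▓▒▒░░▓▓▓▓                     
  ▓▓▒▒░░▓▓▓▓                     
▒▒▓▓░░██████                     
▒▒▓▓░░██████                     
░░░░██░░▓▓▒▒                     
░░░░██░░▓▓▒▒                     
██▓▓██▓▓▒▒██                     
██▓▓██▓▓▒▒██                     
  ██▓▓██                         
  ██▓▓██                         
░░▒▒  ██▓▓▓▓                     
░░▒▒  ██▓▓▓▓                     
                                 


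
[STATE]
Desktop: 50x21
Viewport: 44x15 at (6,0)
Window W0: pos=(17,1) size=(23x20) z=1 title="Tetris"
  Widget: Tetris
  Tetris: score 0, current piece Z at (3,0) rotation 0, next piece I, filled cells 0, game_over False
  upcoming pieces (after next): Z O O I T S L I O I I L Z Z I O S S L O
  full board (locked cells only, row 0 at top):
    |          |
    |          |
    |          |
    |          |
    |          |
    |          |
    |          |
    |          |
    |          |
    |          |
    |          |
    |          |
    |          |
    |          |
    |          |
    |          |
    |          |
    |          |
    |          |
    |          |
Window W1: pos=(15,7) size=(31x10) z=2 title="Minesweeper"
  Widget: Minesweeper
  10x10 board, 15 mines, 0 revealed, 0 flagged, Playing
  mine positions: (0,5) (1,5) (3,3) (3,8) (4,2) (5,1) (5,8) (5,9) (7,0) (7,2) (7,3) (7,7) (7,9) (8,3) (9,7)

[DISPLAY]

                                            
           ┏━━━━━━━━━━━━━━━━━━━━━┓          
           ┃ Tetris              ┃          
           ┠─────────────────────┨          
           ┃          │Next:     ┃          
           ┃          │████      ┃          
           ┃          │          ┃          
         ┏━━━━━━━━━━━━━━━━━━━━━━━━━━━━━┓    
         ┃ Minesweeper                 ┃    
         ┠─────────────────────────────┨    
         ┃■■■■■■■■■■                   ┃    
         ┃■■■■■■■■■■                   ┃    
         ┃■■■■■■■■■■                   ┃    
         ┃■■■■■■■■■■                   ┃    
         ┃■■■■■■■■■■                   ┃    


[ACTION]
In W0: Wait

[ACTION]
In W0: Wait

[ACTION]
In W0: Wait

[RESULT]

                                            
           ┏━━━━━━━━━━━━━━━━━━━━━┓          
           ┃ Tetris              ┃          
           ┠─────────────────────┨          
           ┃    ▓▓    │Next:     ┃          
           ┃          │████      ┃          
           ┃          │          ┃          
         ┏━━━━━━━━━━━━━━━━━━━━━━━━━━━━━┓    
         ┃ Minesweeper                 ┃    
         ┠─────────────────────────────┨    
         ┃■■■■■■■■■■                   ┃    
         ┃■■■■■■■■■■                   ┃    
         ┃■■■■■■■■■■                   ┃    
         ┃■■■■■■■■■■                   ┃    
         ┃■■■■■■■■■■                   ┃    


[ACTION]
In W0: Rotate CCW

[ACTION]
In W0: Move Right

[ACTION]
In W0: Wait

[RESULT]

                                            
           ┏━━━━━━━━━━━━━━━━━━━━━┓          
           ┃ Tetris              ┃          
           ┠─────────────────────┨          
           ┃     ▓    │Next:     ┃          
           ┃    ▓▓    │████      ┃          
           ┃    ▓     │          ┃          
         ┏━━━━━━━━━━━━━━━━━━━━━━━━━━━━━┓    
         ┃ Minesweeper                 ┃    
         ┠─────────────────────────────┨    
         ┃■■■■■■■■■■                   ┃    
         ┃■■■■■■■■■■                   ┃    
         ┃■■■■■■■■■■                   ┃    
         ┃■■■■■■■■■■                   ┃    
         ┃■■■■■■■■■■                   ┃    


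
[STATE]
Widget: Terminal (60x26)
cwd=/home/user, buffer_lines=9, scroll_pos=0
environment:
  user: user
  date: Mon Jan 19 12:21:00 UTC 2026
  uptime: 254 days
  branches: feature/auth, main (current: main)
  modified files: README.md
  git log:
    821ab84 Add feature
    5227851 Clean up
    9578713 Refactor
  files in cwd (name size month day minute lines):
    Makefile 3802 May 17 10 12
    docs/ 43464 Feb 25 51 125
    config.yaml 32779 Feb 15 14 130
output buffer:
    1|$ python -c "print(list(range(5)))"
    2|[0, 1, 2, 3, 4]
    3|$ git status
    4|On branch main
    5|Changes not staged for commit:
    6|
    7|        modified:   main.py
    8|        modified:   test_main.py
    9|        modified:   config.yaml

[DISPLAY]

$ python -c "print(list(range(5)))"                         
[0, 1, 2, 3, 4]                                             
$ git status                                                
On branch main                                              
Changes not staged for commit:                              
                                                            
        modified:   main.py                                 
        modified:   test_main.py                            
        modified:   config.yaml                             
$ █                                                         
                                                            
                                                            
                                                            
                                                            
                                                            
                                                            
                                                            
                                                            
                                                            
                                                            
                                                            
                                                            
                                                            
                                                            
                                                            
                                                            


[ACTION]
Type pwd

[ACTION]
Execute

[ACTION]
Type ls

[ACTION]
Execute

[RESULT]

$ python -c "print(list(range(5)))"                         
[0, 1, 2, 3, 4]                                             
$ git status                                                
On branch main                                              
Changes not staged for commit:                              
                                                            
        modified:   main.py                                 
        modified:   test_main.py                            
        modified:   config.yaml                             
$ pwd                                                       
/home/user                                                  
$ ls                                                        
Makefile  docs/  config.yaml                                
$ █                                                         
                                                            
                                                            
                                                            
                                                            
                                                            
                                                            
                                                            
                                                            
                                                            
                                                            
                                                            
                                                            


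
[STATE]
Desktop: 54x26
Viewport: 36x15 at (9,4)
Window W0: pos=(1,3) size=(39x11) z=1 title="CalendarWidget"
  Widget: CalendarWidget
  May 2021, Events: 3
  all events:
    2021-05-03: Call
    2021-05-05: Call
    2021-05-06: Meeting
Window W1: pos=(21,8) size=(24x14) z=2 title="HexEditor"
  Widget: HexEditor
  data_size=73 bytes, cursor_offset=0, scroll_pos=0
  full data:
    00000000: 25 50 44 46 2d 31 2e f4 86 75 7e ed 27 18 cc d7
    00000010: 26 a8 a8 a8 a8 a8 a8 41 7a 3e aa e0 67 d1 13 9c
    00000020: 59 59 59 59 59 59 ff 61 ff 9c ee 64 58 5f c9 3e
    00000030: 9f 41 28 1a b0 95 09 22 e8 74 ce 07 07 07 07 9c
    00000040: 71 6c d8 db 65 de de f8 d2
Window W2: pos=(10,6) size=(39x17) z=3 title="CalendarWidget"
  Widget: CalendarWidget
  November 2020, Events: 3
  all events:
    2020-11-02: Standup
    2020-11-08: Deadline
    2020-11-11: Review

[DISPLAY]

arWidget                      ┃     
──────────────────────────────┨     
 ┏━━━━━━━━━━━━━━━━━━━━━━━━━━━━━━━━━━
e┃ CalendarWidget                   
 ┠──────────────────────────────────
 ┃            November 2020         
2┃Mo Tu We Th Fr Sa Su              
9┃                   1              
6┃ 2*  3  4  5  6  7  8*            
━┃ 9 10 11* 12 13 14 15             
 ┃16 17 18 19 20 21 22              
 ┃23 24 25 26 27 28 29              
 ┃30                                
 ┃                                  
 ┃                                  


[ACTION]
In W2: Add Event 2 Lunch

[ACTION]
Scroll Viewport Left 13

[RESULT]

 ┃ CalendarWidget                   
 ┠──────────────────────────────────
 ┃        ┏━━━━━━━━━━━━━━━━━━━━━━━━━
 ┃Mo Tu We┃ CalendarWidget          
 ┃        ┠─────────────────────────
 ┃ 3*  4  ┃            November 2020
 ┃10 11 12┃Mo Tu We Th Fr Sa Su     
 ┃17 18 19┃                   1     
 ┃24 25 26┃ 2*  3  4  5  6  7  8*   
 ┗━━━━━━━━┃ 9 10 11* 12 13 14 15    
          ┃16 17 18 19 20 21 22     
          ┃23 24 25 26 27 28 29     
          ┃30                       
          ┃                         
          ┃                         


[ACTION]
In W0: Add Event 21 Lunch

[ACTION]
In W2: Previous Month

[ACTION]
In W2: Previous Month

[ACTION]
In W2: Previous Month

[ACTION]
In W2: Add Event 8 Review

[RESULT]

 ┃ CalendarWidget                   
 ┠──────────────────────────────────
 ┃        ┏━━━━━━━━━━━━━━━━━━━━━━━━━
 ┃Mo Tu We┃ CalendarWidget          
 ┃        ┠─────────────────────────
 ┃ 3*  4  ┃             August 2020 
 ┃10 11 12┃Mo Tu We Th Fr Sa Su     
 ┃17 18 19┃                1  2     
 ┃24 25 26┃ 3  4  5  6  7  8*  9    
 ┗━━━━━━━━┃10 11 12 13 14 15 16     
          ┃17 18 19 20 21 22 23     
          ┃24 25 26 27 28 29 30     
          ┃31                       
          ┃                         
          ┃                         


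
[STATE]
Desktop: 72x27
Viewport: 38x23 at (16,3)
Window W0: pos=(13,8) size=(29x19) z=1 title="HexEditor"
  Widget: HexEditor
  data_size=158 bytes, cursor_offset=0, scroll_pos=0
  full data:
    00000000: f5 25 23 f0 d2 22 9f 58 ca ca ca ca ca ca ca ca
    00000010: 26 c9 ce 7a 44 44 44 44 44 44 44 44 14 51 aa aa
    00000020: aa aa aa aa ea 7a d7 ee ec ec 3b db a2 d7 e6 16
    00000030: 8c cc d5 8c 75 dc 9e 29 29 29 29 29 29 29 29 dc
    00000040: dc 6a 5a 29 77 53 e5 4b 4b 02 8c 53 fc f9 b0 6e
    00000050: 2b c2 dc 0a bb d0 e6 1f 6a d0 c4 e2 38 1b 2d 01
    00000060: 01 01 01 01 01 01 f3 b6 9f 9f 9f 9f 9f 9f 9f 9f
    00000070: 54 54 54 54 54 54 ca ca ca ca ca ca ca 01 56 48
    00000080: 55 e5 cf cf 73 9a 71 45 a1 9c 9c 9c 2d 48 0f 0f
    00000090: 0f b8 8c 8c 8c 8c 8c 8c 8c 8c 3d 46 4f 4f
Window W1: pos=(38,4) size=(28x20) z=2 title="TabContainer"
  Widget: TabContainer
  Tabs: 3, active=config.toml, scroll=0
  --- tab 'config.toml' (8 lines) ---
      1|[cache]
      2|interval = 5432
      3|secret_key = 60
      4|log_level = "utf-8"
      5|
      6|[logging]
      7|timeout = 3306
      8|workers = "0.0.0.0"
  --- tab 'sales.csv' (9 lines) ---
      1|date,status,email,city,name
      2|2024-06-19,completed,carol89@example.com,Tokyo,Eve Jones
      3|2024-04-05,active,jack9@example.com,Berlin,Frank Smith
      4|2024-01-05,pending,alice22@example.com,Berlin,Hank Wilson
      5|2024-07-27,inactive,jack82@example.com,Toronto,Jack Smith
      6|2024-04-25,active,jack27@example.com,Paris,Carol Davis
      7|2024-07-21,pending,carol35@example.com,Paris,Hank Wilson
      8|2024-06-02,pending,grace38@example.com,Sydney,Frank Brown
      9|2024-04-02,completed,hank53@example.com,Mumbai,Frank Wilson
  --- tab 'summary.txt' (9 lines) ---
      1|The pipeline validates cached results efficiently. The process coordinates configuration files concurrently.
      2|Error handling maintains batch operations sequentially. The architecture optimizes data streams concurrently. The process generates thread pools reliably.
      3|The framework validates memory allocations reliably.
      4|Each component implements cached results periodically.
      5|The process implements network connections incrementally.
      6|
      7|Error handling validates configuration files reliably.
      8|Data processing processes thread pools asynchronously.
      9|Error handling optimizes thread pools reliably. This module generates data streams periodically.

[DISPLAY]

                                      
                      ┏━━━━━━━━━━━━━━━
                      ┃ TabContainer  
                      ┠───────────────
                      ┃[config.toml]│ 
━━━━━━━━━━━━━━━━━━━━━━┃───────────────
exEditor              ┃[cache]        
──────────────────────┃interval = 5432
000000  F5 25 23 f0 d2┃secret_key = 60
000010  26 c9 ce 7a 44┃log_level = "ut
000020  aa aa aa aa ea┃               
000030  8c cc d5 8c 75┃[logging]      
000040  dc 6a 5a 29 77┃timeout = 3306 
000050  2b c2 dc 0a bb┃workers = "0.0.
000060  01 01 01 01 01┃               
000070  54 54 54 54 54┃               
000080  55 e5 cf cf 73┃               
000090  0f b8 8c 8c 8c┃               
                      ┃               
                      ┃               
                      ┗━━━━━━━━━━━━━━━
                         ┃            
                         ┃            


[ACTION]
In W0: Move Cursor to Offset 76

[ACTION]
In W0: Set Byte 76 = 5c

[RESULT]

                                      
                      ┏━━━━━━━━━━━━━━━
                      ┃ TabContainer  
                      ┠───────────────
                      ┃[config.toml]│ 
━━━━━━━━━━━━━━━━━━━━━━┃───────────────
exEditor              ┃[cache]        
──────────────────────┃interval = 5432
000000  f5 25 23 f0 d2┃secret_key = 60
000010  26 c9 ce 7a 44┃log_level = "ut
000020  aa aa aa aa ea┃               
000030  8c cc d5 8c 75┃[logging]      
000040  dc 6a 5a 29 77┃timeout = 3306 
000050  2b c2 dc 0a bb┃workers = "0.0.
000060  01 01 01 01 01┃               
000070  54 54 54 54 54┃               
000080  55 e5 cf cf 73┃               
000090  0f b8 8c 8c 8c┃               
                      ┃               
                      ┃               
                      ┗━━━━━━━━━━━━━━━
                         ┃            
                         ┃            


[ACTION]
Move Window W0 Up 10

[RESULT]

000000  f5 25 23 f0 d2 22┃            
000010  26 c9 ce 7a 44┏━━━━━━━━━━━━━━━
000020  aa aa aa aa ea┃ TabContainer  
000030  8c cc d5 8c 75┠───────────────
000040  dc 6a 5a 29 77┃[config.toml]│ 
000050  2b c2 dc 0a bb┃───────────────
000060  01 01 01 01 01┃[cache]        
000070  54 54 54 54 54┃interval = 5432
000080  55 e5 cf cf 73┃secret_key = 60
000090  0f b8 8c 8c 8c┃log_level = "ut
                      ┃               
                      ┃[logging]      
                      ┃timeout = 3306 
                      ┃workers = "0.0.
                      ┃               
━━━━━━━━━━━━━━━━━━━━━━┃               
                      ┃               
                      ┃               
                      ┃               
                      ┃               
                      ┗━━━━━━━━━━━━━━━
                                      
                                      


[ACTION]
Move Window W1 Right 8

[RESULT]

000000  f5 25 23 f0 d2 22┃            
000010  26 c9 ce 7a 44 44┃  ┏━━━━━━━━━
000020  aa aa aa aa ea 7a┃  ┃ TabConta
000030  8c cc d5 8c 75 dc┃  ┠─────────
000040  dc 6a 5a 29 77 53┃  ┃[config.t
000050  2b c2 dc 0a bb d0┃  ┃─────────
000060  01 01 01 01 01 01┃  ┃[cache]  
000070  54 54 54 54 54 54┃  ┃interval 
000080  55 e5 cf cf 73 9a┃  ┃secret_ke
000090  0f b8 8c 8c 8c 8c┃  ┃log_level
                         ┃  ┃         
                         ┃  ┃[logging]
                         ┃  ┃timeout =
                         ┃  ┃workers =
                         ┃  ┃         
━━━━━━━━━━━━━━━━━━━━━━━━━┛  ┃         
                            ┃         
                            ┃         
                            ┃         
                            ┃         
                            ┗━━━━━━━━━
                                      
                                      


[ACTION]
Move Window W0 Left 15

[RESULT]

 23 f0 d2 22┃                         
 ce 7a 44 44┃               ┏━━━━━━━━━
 aa aa ea 7a┃               ┃ TabConta
 d5 8c 75 dc┃               ┠─────────
 5a 29 77 53┃               ┃[config.t
 dc 0a bb d0┃               ┃─────────
 01 01 01 01┃               ┃[cache]  
 54 54 54 54┃               ┃interval 
 cf cf 73 9a┃               ┃secret_ke
 8c 8c 8c 8c┃               ┃log_level
            ┃               ┃         
            ┃               ┃[logging]
            ┃               ┃timeout =
            ┃               ┃workers =
            ┃               ┃         
━━━━━━━━━━━━┛               ┃         
                            ┃         
                            ┃         
                            ┃         
                            ┃         
                            ┗━━━━━━━━━
                                      
                                      
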